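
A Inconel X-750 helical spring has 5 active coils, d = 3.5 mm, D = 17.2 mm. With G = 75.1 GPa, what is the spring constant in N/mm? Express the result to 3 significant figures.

55.4 N/mm

k = Gd⁴/(8D³N_a) = (75.1×10³ × 3.5⁴) / (8 × 17.2³ × 5)
  = 1.12697e+07 / 203538 = 55.369 N/mm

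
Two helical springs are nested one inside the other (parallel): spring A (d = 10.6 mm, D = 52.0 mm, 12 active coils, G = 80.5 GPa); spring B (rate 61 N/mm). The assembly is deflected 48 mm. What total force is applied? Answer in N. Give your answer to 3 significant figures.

6540 N

k_A = Gd⁴/(8D³N_a) = (80.5×10³)(10.6⁴)/(8·52.0³·12) = 75.29 N/mm
Parallel: k_eq = 75.29 + 61 = 136.29 N/mm
F = k_eq·δ = 136.29·48 = 6541.9 N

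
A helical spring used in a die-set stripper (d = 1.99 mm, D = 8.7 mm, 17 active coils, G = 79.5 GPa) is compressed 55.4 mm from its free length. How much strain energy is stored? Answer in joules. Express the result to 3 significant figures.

k = Gd⁴/(8D³N_a) = (79.5×10³)(1.99⁴)/(8·8.7³·17) = 13.921 N/mm
U = ½kδ² = 0.5 × 13.921 × 55.4² = 21363 N·mm = 21.363 J

21.4 J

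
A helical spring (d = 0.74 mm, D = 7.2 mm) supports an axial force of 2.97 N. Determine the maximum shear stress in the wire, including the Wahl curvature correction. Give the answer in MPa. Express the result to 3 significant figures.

Spring index C = D/d = 7.2/0.74 = 9.7297
K_W = (4C−1)/(4C−4) + 0.615/C = 37.919/34.919 + 0.0632 = 1.1491
τ₀ = 8FD/(πd³) = 8·2.97·7.2/(π·0.74³) = 171.072/1.273 = 134.38 MPa
τ_max = K·τ₀ = 1.1491 × 134.38 = 154.42 MPa

154 MPa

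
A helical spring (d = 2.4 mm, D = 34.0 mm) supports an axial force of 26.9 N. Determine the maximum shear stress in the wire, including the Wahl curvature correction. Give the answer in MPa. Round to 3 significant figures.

Spring index C = D/d = 34.0/2.4 = 14.1667
K_W = (4C−1)/(4C−4) + 0.615/C = 55.667/52.667 + 0.0434 = 1.1004
τ₀ = 8FD/(πd³) = 8·26.9·34.0/(π·2.4³) = 7316.8/43.429 = 168.48 MPa
τ_max = K·τ₀ = 1.1004 × 168.48 = 185.39 MPa

185 MPa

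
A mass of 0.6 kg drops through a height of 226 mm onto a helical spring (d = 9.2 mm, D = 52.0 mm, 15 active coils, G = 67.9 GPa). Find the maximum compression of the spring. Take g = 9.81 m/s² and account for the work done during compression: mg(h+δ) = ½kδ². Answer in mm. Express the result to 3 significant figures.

k = Gd⁴/(8D³N_a) = (67.9×10³)(9.2⁴)/(8·52.0³·15) = 28.829 N/mm
W = mg = 0.6 × 9.81 = 5.886 N
½kδ² − Wδ − Wh = 0 → δ = (W + √(W² + 2kWh))/k
δ = (5.886 + √(34.645 + 76698.8))/28.829 = (5.886 + 277.01)/28.829 = 9.8128 mm

9.81 mm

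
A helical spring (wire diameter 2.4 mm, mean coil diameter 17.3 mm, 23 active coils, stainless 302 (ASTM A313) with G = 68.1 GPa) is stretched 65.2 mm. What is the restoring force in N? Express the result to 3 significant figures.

k = Gd⁴/(8D³N_a) = (68.1×10³)(2.4⁴)/(8·17.3³·23) = 2.3716 N/mm
F = k·δ = 2.3716 × 65.2 = 154.63 N

155 N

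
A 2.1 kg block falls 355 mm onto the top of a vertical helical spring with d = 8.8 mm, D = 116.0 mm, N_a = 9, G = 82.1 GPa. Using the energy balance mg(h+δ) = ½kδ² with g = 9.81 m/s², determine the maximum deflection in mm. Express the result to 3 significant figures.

k = Gd⁴/(8D³N_a) = (82.1×10³)(8.8⁴)/(8·116.0³·9) = 4.3809 N/mm
W = mg = 2.1 × 9.81 = 20.601 N
½kδ² − Wδ − Wh = 0 → δ = (W + √(W² + 2kWh))/k
δ = (20.601 + √(424.4 + 64078.8))/4.3809 = (20.601 + 253.97)/4.3809 = 62.675 mm

62.7 mm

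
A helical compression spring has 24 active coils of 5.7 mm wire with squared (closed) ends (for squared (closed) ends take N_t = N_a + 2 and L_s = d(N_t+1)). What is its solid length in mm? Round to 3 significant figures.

squared (closed) ends: N_t = N_a + 2 = 24 + 2 = 26
L_s = d·(N_t+1) = 5.7 × 27 = 153.9 mm

154 mm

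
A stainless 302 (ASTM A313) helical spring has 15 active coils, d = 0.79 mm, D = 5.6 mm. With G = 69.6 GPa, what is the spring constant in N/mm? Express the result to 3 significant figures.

k = Gd⁴/(8D³N_a) = (69.6×10³ × 0.79⁴) / (8 × 5.6³ × 15)
  = 27109.3 / 21073.9 = 1.2864 N/mm

1.29 N/mm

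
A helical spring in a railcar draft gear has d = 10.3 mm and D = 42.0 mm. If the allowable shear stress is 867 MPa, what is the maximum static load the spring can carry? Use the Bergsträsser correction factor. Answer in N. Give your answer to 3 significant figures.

6440 N

C = D/d = 42.0/10.3 = 4.0777
K_B = (4C+2)/(4C−3) = 18.311/13.311 = 1.3756
τ_max = K·8FD/(πd³) → F_max = τ_allow·πd³/(8DK)
F_max = 867·π·10.3³/(8·42.0·1.3756) = 2.9763e+06/462.21 = 6439.3 N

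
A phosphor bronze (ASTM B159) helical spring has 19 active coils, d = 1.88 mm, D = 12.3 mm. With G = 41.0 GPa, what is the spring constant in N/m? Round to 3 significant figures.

k = Gd⁴/(8D³N_a) = (41.0×10³ × 1.88⁴) / (8 × 12.3³ × 19)
  = 512171 / 282852 = 1.8107 N/mm = 1810.7 N/m

1810 N/m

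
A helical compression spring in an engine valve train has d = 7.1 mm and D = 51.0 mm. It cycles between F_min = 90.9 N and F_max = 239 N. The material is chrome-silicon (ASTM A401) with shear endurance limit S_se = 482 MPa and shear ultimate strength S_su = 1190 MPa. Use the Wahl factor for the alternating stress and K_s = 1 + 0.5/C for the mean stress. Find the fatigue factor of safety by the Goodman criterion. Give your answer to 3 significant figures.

C = D/d = 51.0/7.1 = 7.1831; K_W = (4C−1)/(4C−4)+0.615/C = 1.2069; K_s = 1+0.5/C = 1.0696
F_a = (F_max−F_min)/2 = 74.05 N; F_m = (F_max+F_min)/2 = 164.95 N
τ_a = K_W·8F_aD/(πd³) = 1.2069 × 26.87 = 32.429 MPa
τ_m = K_s·8F_mD/(πd³) = 1.0696 × 59.853 = 64.019 MPa
Goodman: 1/n_f = τ_a/S_se + τ_m/S_su = 32.429/482 + 64.019/1190 = 0.06728 + 0.05380 = 0.12108
n_f = 1/0.12108 = 8.259

8.26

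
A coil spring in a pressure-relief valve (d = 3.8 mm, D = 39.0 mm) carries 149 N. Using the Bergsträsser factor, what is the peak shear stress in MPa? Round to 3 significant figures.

305 MPa

Spring index C = D/d = 39.0/3.8 = 10.2632
K_B = (4C+2)/(4C−3) = 43.053/38.053 = 1.1314
τ₀ = 8FD/(πd³) = 8·149·39.0/(π·3.8³) = 46488/172.39 = 269.67 MPa
τ_max = K·τ₀ = 1.1314 × 269.67 = 305.11 MPa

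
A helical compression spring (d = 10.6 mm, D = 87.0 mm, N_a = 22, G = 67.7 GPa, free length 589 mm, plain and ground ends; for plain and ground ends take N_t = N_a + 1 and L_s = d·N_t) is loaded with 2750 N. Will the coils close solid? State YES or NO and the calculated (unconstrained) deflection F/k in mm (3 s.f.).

k = Gd⁴/(8D³N_a) = (67.7×10³)(10.6⁴)/(8·87.0³·22) = 7.3747 N/mm
N_t = 23; L_s = 10.6·23 = 243.8 mm; δ_solid = L₀ − L_s = 589 − 243.8 = 345.2 mm
δ = F/k = 2750/7.3747 = 372.9 mm
δ ≥ δ_solid → spring goes solid

YES, δ = 373 mm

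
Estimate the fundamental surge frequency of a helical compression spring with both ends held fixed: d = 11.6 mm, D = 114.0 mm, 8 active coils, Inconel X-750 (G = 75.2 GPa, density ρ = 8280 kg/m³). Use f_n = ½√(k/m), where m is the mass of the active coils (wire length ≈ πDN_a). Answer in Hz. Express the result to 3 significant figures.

37.8 Hz

k = Gd⁴/(8D³N_a) = (75.2×10³)(11.6⁴)/(8·114.0³·8) = 14.36 N/mm = 14360 N/m
Wire length L = πDN_a = π·114.0·8 = 2865.1 mm
m = ρ·(πd²/4)·L = 8280 × 105.68×10⁻⁶ m² × 2.8651 m = 2.5072 kg
f_n = ½√(k/m) = 0.5·√(14360/2.5072) = 0.5·√(5727.6) = 37.841 Hz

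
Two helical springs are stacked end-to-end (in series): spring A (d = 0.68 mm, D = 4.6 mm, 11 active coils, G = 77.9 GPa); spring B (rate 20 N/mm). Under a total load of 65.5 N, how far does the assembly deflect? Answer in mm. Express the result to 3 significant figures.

37.0 mm

k_A = Gd⁴/(8D³N_a) = (77.9×10³)(0.68⁴)/(8·4.6³·11) = 1.9445 N/mm
Series: 1/k_eq = 1/1.9445 + 1/20 = 0.56426; k_eq = 1.7722 N/mm
δ = F/k_eq = 65.5/1.7722 = 36.959 mm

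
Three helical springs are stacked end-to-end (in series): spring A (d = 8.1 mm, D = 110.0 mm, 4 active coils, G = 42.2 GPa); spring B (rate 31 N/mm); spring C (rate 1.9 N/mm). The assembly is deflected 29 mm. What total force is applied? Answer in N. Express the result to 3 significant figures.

k_A = Gd⁴/(8D³N_a) = (42.2×10³)(8.1⁴)/(8·110.0³·4) = 4.2651 N/mm
Series: 1/k_eq = 1/4.2651 + 1/31 + 1/1.9 = 0.79304; k_eq = 1.261 N/mm
F = k_eq·δ = 1.261·29 = 36.568 N

36.6 N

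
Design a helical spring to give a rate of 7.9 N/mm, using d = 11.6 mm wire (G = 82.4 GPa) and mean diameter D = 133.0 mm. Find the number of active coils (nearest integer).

10

N_a = Gd⁴/(8D³k) = (82.4×10³ × 11.6⁴)/(8 × 133.0³ × 7.9)
    = 1.49197e+09 / 1.48687e+08 = 10.03 → 10 coils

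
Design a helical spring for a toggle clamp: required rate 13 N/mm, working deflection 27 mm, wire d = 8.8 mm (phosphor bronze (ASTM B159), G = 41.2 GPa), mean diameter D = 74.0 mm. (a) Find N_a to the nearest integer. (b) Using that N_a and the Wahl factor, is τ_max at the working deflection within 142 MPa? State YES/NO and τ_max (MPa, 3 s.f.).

N_a = Gd⁴/(8D³k) = (41.2×10³)(8.8⁴)/(8·74.0³·13) = 5.863 → N_a = 6
Actual rate k = Gd⁴/(8D³·6) = 12.703 N/mm
Working load F = kδ = 12.703·27 = 342.97 N
C = 74.0/8.8 = 8.4091; K_W = (4C−1)/(4C−4)+0.615/C = 1.1744
τ_max = K_W·8FD/(πd³) = 1.1744·94.837 = 111.37 MPa
τ_max ≤ 142 MPa → acceptable

(a) 6 coils; (b) YES, τ_max = 111 MPa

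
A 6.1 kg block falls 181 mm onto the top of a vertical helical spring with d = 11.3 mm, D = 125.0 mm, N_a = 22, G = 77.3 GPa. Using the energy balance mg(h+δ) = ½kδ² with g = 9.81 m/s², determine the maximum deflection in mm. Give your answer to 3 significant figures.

k = Gd⁴/(8D³N_a) = (77.3×10³)(11.3⁴)/(8·125.0³·22) = 3.6665 N/mm
W = mg = 6.1 × 9.81 = 59.841 N
½kδ² − Wδ − Wh = 0 → δ = (W + √(W² + 2kWh))/k
δ = (59.841 + √(3580.9 + 79425.1))/3.6665 = (59.841 + 288.11)/3.6665 = 94.9 mm

94.9 mm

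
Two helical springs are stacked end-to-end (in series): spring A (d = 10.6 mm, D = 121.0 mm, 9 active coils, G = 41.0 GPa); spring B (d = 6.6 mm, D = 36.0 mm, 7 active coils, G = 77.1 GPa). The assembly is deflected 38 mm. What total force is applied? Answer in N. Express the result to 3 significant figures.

k_A = Gd⁴/(8D³N_a) = (41.0×10³)(10.6⁴)/(8·121.0³·9) = 4.0581 N/mm
k_B = Gd⁴/(8D³N_a) = (77.1×10³)(6.6⁴)/(8·36.0³·7) = 55.993 N/mm
Series: 1/k_eq = 1/4.0581 + 1/55.993 = 0.26428; k_eq = 3.7838 N/mm
F = k_eq·δ = 3.7838·38 = 143.79 N

144 N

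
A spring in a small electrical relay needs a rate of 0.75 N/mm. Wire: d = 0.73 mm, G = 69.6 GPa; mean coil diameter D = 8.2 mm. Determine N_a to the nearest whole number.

6

N_a = Gd⁴/(8D³k) = (69.6×10³ × 0.73⁴)/(8 × 8.2³ × 0.75)
    = 19765.2 / 3308.21 = 5.975 → 6 coils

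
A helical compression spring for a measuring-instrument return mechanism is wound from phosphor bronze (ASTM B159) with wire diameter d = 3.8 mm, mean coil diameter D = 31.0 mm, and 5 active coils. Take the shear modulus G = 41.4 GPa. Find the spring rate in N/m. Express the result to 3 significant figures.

k = Gd⁴/(8D³N_a) = (41.4×10³ × 3.8⁴) / (8 × 31.0³ × 5)
  = 8.63246e+06 / 1.19164e+06 = 7.2442 N/mm = 7244.2 N/m

7240 N/m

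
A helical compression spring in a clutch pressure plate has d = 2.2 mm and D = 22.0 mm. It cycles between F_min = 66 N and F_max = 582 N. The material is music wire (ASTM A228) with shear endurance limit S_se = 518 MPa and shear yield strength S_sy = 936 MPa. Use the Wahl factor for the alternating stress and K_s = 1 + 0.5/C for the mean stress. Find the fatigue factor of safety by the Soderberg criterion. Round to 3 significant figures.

0.204

C = D/d = 22.0/2.2 = 10.0000; K_W = (4C−1)/(4C−4)+0.615/C = 1.1448; K_s = 1+0.5/C = 1.0500
F_a = (F_max−F_min)/2 = 258 N; F_m = (F_max+F_min)/2 = 324 N
τ_a = K_W·8F_aD/(πd³) = 1.1448 × 1357.4 = 1554 MPa
τ_m = K_s·8F_mD/(πd³) = 1.0500 × 1704.7 = 1789.9 MPa
Soderberg: 1/n_f = τ_a/S_se + τ_m/S_sy = 1554/518 + 1789.9/936 = 3.00004 + 1.91229 = 4.9123
n_f = 1/4.9123 = 0.2036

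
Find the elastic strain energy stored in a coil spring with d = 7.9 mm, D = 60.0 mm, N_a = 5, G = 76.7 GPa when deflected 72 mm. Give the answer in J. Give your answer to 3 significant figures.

k = Gd⁴/(8D³N_a) = (76.7×10³)(7.9⁴)/(8·60.0³·5) = 34.577 N/mm
U = ½kδ² = 0.5 × 34.577 × 72² = 89624 N·mm = 89.624 J

89.6 J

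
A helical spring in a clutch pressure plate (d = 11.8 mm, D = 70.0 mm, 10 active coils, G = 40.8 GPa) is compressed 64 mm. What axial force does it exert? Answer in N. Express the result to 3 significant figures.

1840 N

k = Gd⁴/(8D³N_a) = (40.8×10³)(11.8⁴)/(8·70.0³·10) = 28.827 N/mm
F = k·δ = 28.827 × 64 = 1844.9 N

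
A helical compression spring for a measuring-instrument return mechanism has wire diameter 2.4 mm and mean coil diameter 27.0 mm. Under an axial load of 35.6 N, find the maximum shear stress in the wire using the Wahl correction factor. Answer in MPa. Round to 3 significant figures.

Spring index C = D/d = 27.0/2.4 = 11.2500
K_W = (4C−1)/(4C−4) + 0.615/C = 44.000/41.000 + 0.0547 = 1.1278
τ₀ = 8FD/(πd³) = 8·35.6·27.0/(π·2.4³) = 7689.6/43.429 = 177.06 MPa
τ_max = K·τ₀ = 1.1278 × 177.06 = 199.69 MPa

200 MPa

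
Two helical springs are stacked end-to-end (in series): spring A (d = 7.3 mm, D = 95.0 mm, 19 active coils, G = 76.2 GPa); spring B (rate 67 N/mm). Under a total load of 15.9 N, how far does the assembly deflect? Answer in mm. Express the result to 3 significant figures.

9.81 mm

k_A = Gd⁴/(8D³N_a) = (76.2×10³)(7.3⁴)/(8·95.0³·19) = 1.6605 N/mm
Series: 1/k_eq = 1/1.6605 + 1/67 = 0.61716; k_eq = 1.6203 N/mm
δ = F/k_eq = 15.9/1.6203 = 9.8129 mm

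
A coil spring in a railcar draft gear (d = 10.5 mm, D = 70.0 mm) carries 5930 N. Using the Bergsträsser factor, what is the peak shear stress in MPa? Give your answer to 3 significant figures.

1110 MPa

Spring index C = D/d = 70.0/10.5 = 6.6667
K_B = (4C+2)/(4C−3) = 28.667/23.667 = 1.2113
τ₀ = 8FD/(πd³) = 8·5930·70.0/(π·10.5³) = 3.3208e+06/3636.8 = 913.11 MPa
τ_max = K·τ₀ = 1.2113 × 913.11 = 1106 MPa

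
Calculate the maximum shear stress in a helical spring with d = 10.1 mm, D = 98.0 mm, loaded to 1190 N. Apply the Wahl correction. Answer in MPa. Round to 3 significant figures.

331 MPa

Spring index C = D/d = 98.0/10.1 = 9.7030
K_W = (4C−1)/(4C−4) + 0.615/C = 37.812/34.812 + 0.0634 = 1.1496
τ₀ = 8FD/(πd³) = 8·1190·98.0/(π·10.1³) = 932960/3236.8 = 288.24 MPa
τ_max = K·τ₀ = 1.1496 × 288.24 = 331.35 MPa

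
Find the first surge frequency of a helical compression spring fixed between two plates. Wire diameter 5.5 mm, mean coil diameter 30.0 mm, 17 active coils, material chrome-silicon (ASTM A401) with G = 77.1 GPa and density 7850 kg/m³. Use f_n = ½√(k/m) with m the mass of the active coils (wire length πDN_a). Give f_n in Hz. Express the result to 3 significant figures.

127 Hz

k = Gd⁴/(8D³N_a) = (77.1×10³)(5.5⁴)/(8·30.0³·17) = 19.213 N/mm = 19213 N/m
Wire length L = πDN_a = π·30.0·17 = 1602.2 mm
m = ρ·(πd²/4)·L = 7850 × 23.758×10⁻⁶ m² × 1.6022 m = 0.29882 kg
f_n = ½√(k/m) = 0.5·√(19213/0.29882) = 0.5·√(64298) = 126.79 Hz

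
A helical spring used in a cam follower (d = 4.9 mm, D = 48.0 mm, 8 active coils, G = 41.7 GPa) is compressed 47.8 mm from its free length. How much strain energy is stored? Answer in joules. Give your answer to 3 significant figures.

3.88 J

k = Gd⁴/(8D³N_a) = (41.7×10³)(4.9⁴)/(8·48.0³·8) = 3.3964 N/mm
U = ½kδ² = 0.5 × 3.3964 × 47.8² = 3880.1 N·mm = 3.8801 J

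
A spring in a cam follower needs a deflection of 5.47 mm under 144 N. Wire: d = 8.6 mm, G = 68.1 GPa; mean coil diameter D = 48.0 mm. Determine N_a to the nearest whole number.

Required rate k = F/δ = 144/5.47 = 26.325 N/mm
N_a = Gd⁴/(8D³k) = (68.1×10³ × 8.6⁴)/(8 × 48.0³ × 26.325)
    = 3.72513e+08 / 2.3291e+07 = 15.99 → 16 coils

16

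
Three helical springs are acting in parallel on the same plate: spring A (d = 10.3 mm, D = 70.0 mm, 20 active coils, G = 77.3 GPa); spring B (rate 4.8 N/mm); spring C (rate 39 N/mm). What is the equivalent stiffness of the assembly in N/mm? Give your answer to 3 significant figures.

k_A = Gd⁴/(8D³N_a) = (77.3×10³)(10.3⁴)/(8·70.0³·20) = 15.853 N/mm
Parallel: k_eq = 15.853 + 4.8 + 39 = 59.653 N/mm

59.7 N/mm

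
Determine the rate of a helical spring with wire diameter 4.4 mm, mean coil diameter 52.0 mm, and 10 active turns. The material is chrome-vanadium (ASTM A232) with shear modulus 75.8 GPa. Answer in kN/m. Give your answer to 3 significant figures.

2.53 kN/m

k = Gd⁴/(8D³N_a) = (75.8×10³ × 4.4⁴) / (8 × 52.0³ × 10)
  = 2.84106e+07 / 1.12486e+07 = 2.5257 N/mm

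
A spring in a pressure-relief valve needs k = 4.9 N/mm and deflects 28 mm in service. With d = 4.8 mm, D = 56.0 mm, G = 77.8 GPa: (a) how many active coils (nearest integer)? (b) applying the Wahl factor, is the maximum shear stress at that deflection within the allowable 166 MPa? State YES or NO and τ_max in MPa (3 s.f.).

(a) 6 coils; (b) NO, τ_max = 199 MPa

N_a = Gd⁴/(8D³k) = (77.8×10³)(4.8⁴)/(8·56.0³·4.9) = 5.999 → N_a = 6
Actual rate k = Gd⁴/(8D³·6) = 4.8994 N/mm
Working load F = kδ = 4.8994·28 = 137.18 N
C = 56.0/4.8 = 11.6667; K_W = (4C−1)/(4C−4)+0.615/C = 1.1230
τ_max = K_W·8FD/(πd³) = 1.1230·176.89 = 198.65 MPa
τ_max > 166 MPa → exceeds allowable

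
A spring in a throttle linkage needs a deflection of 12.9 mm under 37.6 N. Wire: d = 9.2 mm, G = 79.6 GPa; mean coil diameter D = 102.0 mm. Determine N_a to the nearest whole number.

Required rate k = F/δ = 37.6/12.9 = 2.9147 N/mm
N_a = Gd⁴/(8D³k) = (79.6×10³ × 9.2⁴)/(8 × 102.0³ × 2.9147)
    = 5.70249e+08 / 2.47451e+07 = 23.04 → 23 coils

23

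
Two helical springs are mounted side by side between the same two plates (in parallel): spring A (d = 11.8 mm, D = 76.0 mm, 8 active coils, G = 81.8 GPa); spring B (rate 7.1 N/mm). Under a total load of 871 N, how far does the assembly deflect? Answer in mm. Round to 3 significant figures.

k_A = Gd⁴/(8D³N_a) = (81.8×10³)(11.8⁴)/(8·76.0³·8) = 56.45 N/mm
Parallel: k_eq = 56.45 + 7.1 = 63.55 N/mm
δ = F/k_eq = 871/63.55 = 13.706 mm

13.7 mm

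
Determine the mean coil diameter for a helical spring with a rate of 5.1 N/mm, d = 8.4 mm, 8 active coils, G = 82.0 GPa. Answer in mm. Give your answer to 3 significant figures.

D = (Gd⁴/(8N_a·k))^(1/3) = (82.0×10³·8.4⁴/(8·8·5.1))^(1/3)
  = (1.25078e+06)^(1/3) = 107.7441 mm

108 mm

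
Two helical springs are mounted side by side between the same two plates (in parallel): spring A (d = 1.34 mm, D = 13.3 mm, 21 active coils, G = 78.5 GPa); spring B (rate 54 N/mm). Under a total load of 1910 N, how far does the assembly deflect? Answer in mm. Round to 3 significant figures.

35.0 mm

k_A = Gd⁴/(8D³N_a) = (78.5×10³)(1.34⁴)/(8·13.3³·21) = 0.64036 N/mm
Parallel: k_eq = 0.64036 + 54 = 54.64 N/mm
δ = F/k_eq = 1910/54.64 = 34.956 mm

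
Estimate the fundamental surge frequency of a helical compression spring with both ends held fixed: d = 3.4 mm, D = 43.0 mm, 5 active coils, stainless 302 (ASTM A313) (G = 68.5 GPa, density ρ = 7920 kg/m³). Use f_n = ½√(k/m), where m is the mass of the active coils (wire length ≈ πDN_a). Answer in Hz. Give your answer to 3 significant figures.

122 Hz

k = Gd⁴/(8D³N_a) = (68.5×10³)(3.4⁴)/(8·43.0³·5) = 2.8783 N/mm = 2878.3 N/m
Wire length L = πDN_a = π·43.0·5 = 675.44 mm
m = ρ·(πd²/4)·L = 7920 × 9.0792×10⁻⁶ m² × 0.67544 m = 0.048569 kg
f_n = ½√(k/m) = 0.5·√(2878.3/0.048569) = 0.5·√(59262) = 121.72 Hz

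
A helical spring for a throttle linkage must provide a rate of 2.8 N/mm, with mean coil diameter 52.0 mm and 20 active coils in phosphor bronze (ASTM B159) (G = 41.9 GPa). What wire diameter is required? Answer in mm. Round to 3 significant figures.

d = (8D³N_a·k / G)^(1/4) = (8·52.0³·20·2.8 / (41.9×10³))^0.25
  = (1503.4)^0.25 = 6.2269 mm

6.23 mm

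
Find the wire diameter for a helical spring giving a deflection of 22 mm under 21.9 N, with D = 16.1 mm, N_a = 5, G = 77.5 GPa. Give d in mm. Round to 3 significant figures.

1.21 mm

Required rate k = F/δ = 21.9/22 = 0.99545 N/mm
d = (8D³N_a·k / G)^(1/4) = (8·16.1³·5·0.99545 / (77.5×10³))^0.25
  = (2.1442)^0.25 = 1.2101 mm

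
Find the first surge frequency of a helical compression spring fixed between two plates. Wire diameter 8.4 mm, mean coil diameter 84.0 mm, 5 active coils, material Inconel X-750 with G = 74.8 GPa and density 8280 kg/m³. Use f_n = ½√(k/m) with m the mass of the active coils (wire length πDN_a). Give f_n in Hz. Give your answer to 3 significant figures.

80.5 Hz

k = Gd⁴/(8D³N_a) = (74.8×10³)(8.4⁴)/(8·84.0³·5) = 15.708 N/mm = 15708 N/m
Wire length L = πDN_a = π·84.0·5 = 1319.5 mm
m = ρ·(πd²/4)·L = 8280 × 55.418×10⁻⁶ m² × 1.3195 m = 0.60545 kg
f_n = ½√(k/m) = 0.5·√(15708/0.60545) = 0.5·√(25944) = 80.536 Hz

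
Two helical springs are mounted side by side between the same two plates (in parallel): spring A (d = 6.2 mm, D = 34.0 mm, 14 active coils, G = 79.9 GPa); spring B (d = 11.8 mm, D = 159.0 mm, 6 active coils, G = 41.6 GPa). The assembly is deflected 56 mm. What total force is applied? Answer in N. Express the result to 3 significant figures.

1740 N

k_A = Gd⁴/(8D³N_a) = (79.9×10³)(6.2⁴)/(8·34.0³·14) = 26.82 N/mm
k_B = Gd⁴/(8D³N_a) = (41.6×10³)(11.8⁴)/(8·159.0³·6) = 4.1801 N/mm
Parallel: k_eq = 26.82 + 4.1801 = 31 N/mm
F = k_eq·δ = 31·56 = 1736 N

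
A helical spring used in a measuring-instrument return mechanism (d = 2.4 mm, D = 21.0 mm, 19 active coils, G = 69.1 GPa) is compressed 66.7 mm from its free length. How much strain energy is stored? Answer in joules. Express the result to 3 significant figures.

k = Gd⁴/(8D³N_a) = (69.1×10³)(2.4⁴)/(8·21.0³·19) = 1.6286 N/mm
U = ½kδ² = 0.5 × 1.6286 × 66.7² = 3622.8 N·mm = 3.6228 J

3.62 J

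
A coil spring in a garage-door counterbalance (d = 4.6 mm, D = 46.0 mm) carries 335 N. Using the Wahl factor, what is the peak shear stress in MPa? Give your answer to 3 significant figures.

462 MPa

Spring index C = D/d = 46.0/4.6 = 10.0000
K_W = (4C−1)/(4C−4) + 0.615/C = 39.000/36.000 + 0.0615 = 1.1448
τ₀ = 8FD/(πd³) = 8·335·46.0/(π·4.6³) = 123280/305.79 = 403.15 MPa
τ_max = K·τ₀ = 1.1448 × 403.15 = 461.54 MPa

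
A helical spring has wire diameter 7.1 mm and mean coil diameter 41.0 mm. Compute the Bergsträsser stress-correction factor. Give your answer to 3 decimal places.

C = D/d = 41.0/7.1 = 5.7746
K_B = (4C+2)/(4C−3) = 25.099/20.099 = 1.2488

1.249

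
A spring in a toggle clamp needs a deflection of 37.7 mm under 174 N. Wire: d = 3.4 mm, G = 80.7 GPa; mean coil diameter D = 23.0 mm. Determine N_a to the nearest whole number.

24

Required rate k = F/δ = 174/37.7 = 4.6154 N/mm
N_a = Gd⁴/(8D³k) = (80.7×10³ × 3.4⁴)/(8 × 23.0³ × 4.6154)
    = 1.07842e+07 / 449243 = 24.01 → 24 coils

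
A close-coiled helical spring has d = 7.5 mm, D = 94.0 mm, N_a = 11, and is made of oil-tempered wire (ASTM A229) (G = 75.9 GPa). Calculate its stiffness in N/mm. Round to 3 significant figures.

k = Gd⁴/(8D³N_a) = (75.9×10³ × 7.5⁴) / (8 × 94.0³ × 11)
  = 2.40152e+08 / 7.30914e+07 = 3.2856 N/mm

3.29 N/mm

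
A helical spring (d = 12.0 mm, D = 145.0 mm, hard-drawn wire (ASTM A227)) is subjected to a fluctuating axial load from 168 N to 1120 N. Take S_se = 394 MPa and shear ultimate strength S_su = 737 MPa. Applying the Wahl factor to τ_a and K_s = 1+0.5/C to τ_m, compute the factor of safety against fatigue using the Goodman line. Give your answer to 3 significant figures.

2.07

C = D/d = 145.0/12.0 = 12.0833; K_W = (4C−1)/(4C−4)+0.615/C = 1.1186; K_s = 1+0.5/C = 1.0414
F_a = (F_max−F_min)/2 = 476 N; F_m = (F_max+F_min)/2 = 644 N
τ_a = K_W·8F_aD/(πd³) = 1.1186 × 101.71 = 113.77 MPa
τ_m = K_s·8F_mD/(πd³) = 1.0414 × 137.61 = 143.3 MPa
Goodman: 1/n_f = τ_a/S_se + τ_m/S_su = 113.77/394 + 143.3/737 = 0.28876 + 0.19444 = 0.4832
n_f = 1/0.4832 = 2.07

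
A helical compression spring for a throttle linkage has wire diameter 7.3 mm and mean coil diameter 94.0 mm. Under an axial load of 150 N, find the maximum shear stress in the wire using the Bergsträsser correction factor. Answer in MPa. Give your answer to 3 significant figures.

102 MPa

Spring index C = D/d = 94.0/7.3 = 12.8767
K_B = (4C+2)/(4C−3) = 53.507/48.507 = 1.1031
τ₀ = 8FD/(πd³) = 8·150·94.0/(π·7.3³) = 112800/1222.1 = 92.298 MPa
τ_max = K·τ₀ = 1.1031 × 92.298 = 101.81 MPa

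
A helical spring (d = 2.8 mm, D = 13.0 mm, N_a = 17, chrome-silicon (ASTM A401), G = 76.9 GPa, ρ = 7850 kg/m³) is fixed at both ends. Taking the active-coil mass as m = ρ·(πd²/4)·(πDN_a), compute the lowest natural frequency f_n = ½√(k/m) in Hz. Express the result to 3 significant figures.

k = Gd⁴/(8D³N_a) = (76.9×10³)(2.8⁴)/(8·13.0³·17) = 15.819 N/mm = 15819 N/m
Wire length L = πDN_a = π·13.0·17 = 694.29 mm
m = ρ·(πd²/4)·L = 7850 × 6.1575×10⁻⁶ m² × 0.69429 m = 0.03356 kg
f_n = ½√(k/m) = 0.5·√(15819/0.03356) = 0.5·√(4.7138e+05) = 343.29 Hz

343 Hz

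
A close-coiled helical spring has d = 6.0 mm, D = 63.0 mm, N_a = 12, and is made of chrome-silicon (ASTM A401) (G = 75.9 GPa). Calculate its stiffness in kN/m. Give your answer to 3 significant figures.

4.10 kN/m

k = Gd⁴/(8D³N_a) = (75.9×10³ × 6.0⁴) / (8 × 63.0³ × 12)
  = 9.83664e+07 / 2.40045e+07 = 4.0978 N/mm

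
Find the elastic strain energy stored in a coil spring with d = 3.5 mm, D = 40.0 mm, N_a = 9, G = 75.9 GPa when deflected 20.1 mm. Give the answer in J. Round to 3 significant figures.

k = Gd⁴/(8D³N_a) = (75.9×10³)(3.5⁴)/(8·40.0³·9) = 2.4717 N/mm
U = ½kδ² = 0.5 × 2.4717 × 20.1² = 499.3 N·mm = 0.4993 J

0.499 J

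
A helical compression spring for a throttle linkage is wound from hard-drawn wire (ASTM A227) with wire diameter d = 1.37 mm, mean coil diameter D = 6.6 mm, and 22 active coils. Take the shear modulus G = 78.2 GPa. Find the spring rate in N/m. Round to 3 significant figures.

5440 N/m

k = Gd⁴/(8D³N_a) = (78.2×10³ × 1.37⁴) / (8 × 6.6³ × 22)
  = 275479 / 50599.3 = 5.4443 N/mm = 5444.3 N/m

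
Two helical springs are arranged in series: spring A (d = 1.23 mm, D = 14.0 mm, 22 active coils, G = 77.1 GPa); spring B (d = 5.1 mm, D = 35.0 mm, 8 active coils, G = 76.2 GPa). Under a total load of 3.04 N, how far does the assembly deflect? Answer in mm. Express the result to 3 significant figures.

k_A = Gd⁴/(8D³N_a) = (77.1×10³)(1.23⁴)/(8·14.0³·22) = 0.36541 N/mm
k_B = Gd⁴/(8D³N_a) = (76.2×10³)(5.1⁴)/(8·35.0³·8) = 18.787 N/mm
Series: 1/k_eq = 1/0.36541 + 1/18.787 = 2.7899; k_eq = 0.35844 N/mm
δ = F/k_eq = 3.04/0.35844 = 8.4813 mm

8.48 mm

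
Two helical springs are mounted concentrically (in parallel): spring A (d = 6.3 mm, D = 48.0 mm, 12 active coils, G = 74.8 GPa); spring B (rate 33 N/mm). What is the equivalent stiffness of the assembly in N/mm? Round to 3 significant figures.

44.1 N/mm

k_A = Gd⁴/(8D³N_a) = (74.8×10³)(6.3⁴)/(8·48.0³·12) = 11.099 N/mm
Parallel: k_eq = 11.099 + 33 = 44.099 N/mm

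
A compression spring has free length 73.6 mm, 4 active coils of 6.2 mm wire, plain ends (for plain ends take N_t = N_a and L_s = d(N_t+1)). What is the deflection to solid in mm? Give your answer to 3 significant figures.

42.6 mm

N_t = 4; L_s = 6.2·5 = 31 mm
δ_solid = L₀ − L_s = 73.6 − 31 = 42.6 mm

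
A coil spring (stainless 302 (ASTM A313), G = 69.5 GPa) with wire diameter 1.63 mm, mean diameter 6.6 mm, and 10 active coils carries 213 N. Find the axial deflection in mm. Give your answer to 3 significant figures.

9.99 mm

k = Gd⁴/(8D³N_a) = (69.5×10³)(1.63⁴)/(8·6.6³·10) = 21.331 N/mm
δ = F/k = 213 / 21.331 = 9.9854 mm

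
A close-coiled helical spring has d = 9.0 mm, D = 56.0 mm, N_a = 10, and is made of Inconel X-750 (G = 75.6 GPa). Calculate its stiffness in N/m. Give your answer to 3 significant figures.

35300 N/m

k = Gd⁴/(8D³N_a) = (75.6×10³ × 9.0⁴) / (8 × 56.0³ × 10)
  = 4.96012e+08 / 1.40493e+07 = 35.305 N/mm = 35305 N/m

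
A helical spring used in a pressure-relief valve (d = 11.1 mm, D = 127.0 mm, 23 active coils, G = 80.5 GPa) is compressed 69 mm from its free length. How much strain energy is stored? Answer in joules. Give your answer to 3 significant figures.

k = Gd⁴/(8D³N_a) = (80.5×10³)(11.1⁴)/(8·127.0³·23) = 3.2423 N/mm
U = ½kδ² = 0.5 × 3.2423 × 69² = 7718.4 N·mm = 7.7184 J

7.72 J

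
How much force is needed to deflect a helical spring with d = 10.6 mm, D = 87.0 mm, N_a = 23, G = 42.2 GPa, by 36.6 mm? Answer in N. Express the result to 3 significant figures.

k = Gd⁴/(8D³N_a) = (42.2×10³)(10.6⁴)/(8·87.0³·23) = 4.397 N/mm
F = k·δ = 4.397 × 36.6 = 160.93 N

161 N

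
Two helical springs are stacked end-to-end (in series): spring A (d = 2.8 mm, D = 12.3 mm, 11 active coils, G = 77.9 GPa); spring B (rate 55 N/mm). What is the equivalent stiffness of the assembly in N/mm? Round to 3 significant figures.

19.1 N/mm

k_A = Gd⁴/(8D³N_a) = (77.9×10³)(2.8⁴)/(8·12.3³·11) = 29.24 N/mm
Series: 1/k_eq = 1/29.24 + 1/55 = 0.052382; k_eq = 19.091 N/mm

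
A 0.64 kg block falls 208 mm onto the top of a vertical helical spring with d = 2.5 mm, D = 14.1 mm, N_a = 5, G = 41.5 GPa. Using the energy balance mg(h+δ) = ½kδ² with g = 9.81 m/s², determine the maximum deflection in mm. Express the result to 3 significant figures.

k = Gd⁴/(8D³N_a) = (41.5×10³)(2.5⁴)/(8·14.1³·5) = 14.457 N/mm
W = mg = 0.64 × 9.81 = 6.2784 N
½kδ² − Wδ − Wh = 0 → δ = (W + √(W² + 2kWh))/k
δ = (6.2784 + √(39.418 + 37760.1))/14.457 = (6.2784 + 194.42)/14.457 = 13.882 mm

13.9 mm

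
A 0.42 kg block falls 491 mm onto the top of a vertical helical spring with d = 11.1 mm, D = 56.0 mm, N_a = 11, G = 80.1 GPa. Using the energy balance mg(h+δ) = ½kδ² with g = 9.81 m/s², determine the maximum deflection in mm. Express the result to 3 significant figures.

7.22 mm

k = Gd⁴/(8D³N_a) = (80.1×10³)(11.1⁴)/(8·56.0³·11) = 78.682 N/mm
W = mg = 0.42 × 9.81 = 4.1202 N
½kδ² − Wδ − Wh = 0 → δ = (W + √(W² + 2kWh))/k
δ = (4.1202 + √(16.976 + 318352))/78.682 = (4.1202 + 564.24)/78.682 = 7.2235 mm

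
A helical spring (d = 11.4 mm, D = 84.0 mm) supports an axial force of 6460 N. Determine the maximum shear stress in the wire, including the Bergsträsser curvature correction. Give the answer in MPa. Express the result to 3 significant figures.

Spring index C = D/d = 84.0/11.4 = 7.3684
K_B = (4C+2)/(4C−3) = 31.474/26.474 = 1.1889
τ₀ = 8FD/(πd³) = 8·6460·84.0/(π·11.4³) = 4.34112e+06/4654.4 = 932.69 MPa
τ_max = K·τ₀ = 1.1889 × 932.69 = 1108.8 MPa

1110 MPa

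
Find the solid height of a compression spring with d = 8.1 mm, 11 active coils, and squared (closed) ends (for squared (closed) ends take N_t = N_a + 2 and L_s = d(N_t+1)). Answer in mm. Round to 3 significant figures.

113 mm

squared (closed) ends: N_t = N_a + 2 = 11 + 2 = 13
L_s = d·(N_t+1) = 8.1 × 14 = 113.4 mm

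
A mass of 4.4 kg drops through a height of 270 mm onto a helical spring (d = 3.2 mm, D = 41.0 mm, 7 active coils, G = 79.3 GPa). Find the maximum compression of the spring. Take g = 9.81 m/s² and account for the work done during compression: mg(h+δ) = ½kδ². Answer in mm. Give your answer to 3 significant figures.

126 mm

k = Gd⁴/(8D³N_a) = (79.3×10³)(3.2⁴)/(8·41.0³·7) = 2.1544 N/mm
W = mg = 4.4 × 9.81 = 43.164 N
½kδ² − Wδ − Wh = 0 → δ = (W + √(W² + 2kWh))/k
δ = (43.164 + √(1863.1 + 50216.8))/2.1544 = (43.164 + 228.21)/2.1544 = 125.96 mm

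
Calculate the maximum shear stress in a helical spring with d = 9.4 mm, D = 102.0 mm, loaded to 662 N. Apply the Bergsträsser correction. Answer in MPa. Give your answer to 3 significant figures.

233 MPa

Spring index C = D/d = 102.0/9.4 = 10.8511
K_B = (4C+2)/(4C−3) = 45.404/40.404 = 1.1237
τ₀ = 8FD/(πd³) = 8·662·102.0/(π·9.4³) = 540192/2609.4 = 207.02 MPa
τ_max = K·τ₀ = 1.1237 × 207.02 = 232.64 MPa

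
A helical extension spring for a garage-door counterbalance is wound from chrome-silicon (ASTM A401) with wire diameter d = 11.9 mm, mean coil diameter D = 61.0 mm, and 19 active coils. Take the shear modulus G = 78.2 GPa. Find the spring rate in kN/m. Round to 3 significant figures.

k = Gd⁴/(8D³N_a) = (78.2×10³ × 11.9⁴) / (8 × 61.0³ × 19)
  = 1.56818e+09 / 3.45011e+07 = 45.453 N/mm

45.5 kN/m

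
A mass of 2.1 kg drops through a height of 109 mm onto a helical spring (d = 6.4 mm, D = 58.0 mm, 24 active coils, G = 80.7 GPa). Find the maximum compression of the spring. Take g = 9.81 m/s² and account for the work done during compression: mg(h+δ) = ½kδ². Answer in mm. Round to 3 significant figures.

41.4 mm

k = Gd⁴/(8D³N_a) = (80.7×10³)(6.4⁴)/(8·58.0³·24) = 3.6142 N/mm
W = mg = 2.1 × 9.81 = 20.601 N
½kδ² − Wδ − Wh = 0 → δ = (W + √(W² + 2kWh))/k
δ = (20.601 + √(424.4 + 16231.3))/3.6142 = (20.601 + 129.06)/3.6142 = 41.409 mm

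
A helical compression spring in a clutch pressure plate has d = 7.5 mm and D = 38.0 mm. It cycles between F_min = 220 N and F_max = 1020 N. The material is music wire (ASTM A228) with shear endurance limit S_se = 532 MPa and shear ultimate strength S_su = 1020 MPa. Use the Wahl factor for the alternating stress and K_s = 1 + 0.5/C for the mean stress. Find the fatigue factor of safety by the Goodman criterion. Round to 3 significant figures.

C = D/d = 38.0/7.5 = 5.0667; K_W = (4C−1)/(4C−4)+0.615/C = 1.3058; K_s = 1+0.5/C = 1.0987
F_a = (F_max−F_min)/2 = 400 N; F_m = (F_max+F_min)/2 = 620 N
τ_a = K_W·8F_aD/(πd³) = 1.3058 × 91.749 = 119.81 MPa
τ_m = K_s·8F_mD/(πd³) = 1.0987 × 142.21 = 156.24 MPa
Goodman: 1/n_f = τ_a/S_se + τ_m/S_su = 119.81/532 + 156.24/1020 = 0.22520 + 0.15318 = 0.37838
n_f = 1/0.37838 = 2.643

2.64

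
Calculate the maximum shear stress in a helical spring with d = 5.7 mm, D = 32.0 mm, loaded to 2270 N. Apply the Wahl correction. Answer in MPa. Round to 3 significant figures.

Spring index C = D/d = 32.0/5.7 = 5.6140
K_W = (4C−1)/(4C−4) + 0.615/C = 21.456/18.456 + 0.1095 = 1.2721
τ₀ = 8FD/(πd³) = 8·2270·32.0/(π·5.7³) = 581120/581.8 = 998.83 MPa
τ_max = K·τ₀ = 1.2721 × 998.83 = 1270.6 MPa

1270 MPa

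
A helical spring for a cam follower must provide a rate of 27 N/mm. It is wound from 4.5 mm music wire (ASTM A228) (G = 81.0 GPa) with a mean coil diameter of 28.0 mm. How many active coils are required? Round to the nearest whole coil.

N_a = Gd⁴/(8D³k) = (81.0×10³ × 4.5⁴)/(8 × 28.0³ × 27)
    = 3.32151e+07 / 4.74163e+06 = 7.005 → 7 coils

7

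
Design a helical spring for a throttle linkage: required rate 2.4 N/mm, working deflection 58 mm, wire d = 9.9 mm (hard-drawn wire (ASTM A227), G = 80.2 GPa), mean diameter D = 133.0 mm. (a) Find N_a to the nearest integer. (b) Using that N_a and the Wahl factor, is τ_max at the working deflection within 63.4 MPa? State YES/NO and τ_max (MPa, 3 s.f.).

N_a = Gd⁴/(8D³k) = (80.2×10³)(9.9⁴)/(8·133.0³·2.4) = 17.06 → N_a = 17
Actual rate k = Gd⁴/(8D³·17) = 2.4078 N/mm
Working load F = kδ = 2.4078·58 = 139.65 N
C = 133.0/9.9 = 13.4343; K_W = (4C−1)/(4C−4)+0.615/C = 1.1061
τ_max = K_W·8FD/(πd³) = 1.1061·48.746 = 53.917 MPa
τ_max ≤ 63.4 MPa → acceptable

(a) 17 coils; (b) YES, τ_max = 53.9 MPa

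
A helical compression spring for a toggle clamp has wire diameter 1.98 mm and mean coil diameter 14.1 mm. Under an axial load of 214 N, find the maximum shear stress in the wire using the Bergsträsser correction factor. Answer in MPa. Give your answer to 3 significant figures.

Spring index C = D/d = 14.1/1.98 = 7.1212
K_B = (4C+2)/(4C−3) = 30.485/25.485 = 1.1962
τ₀ = 8FD/(πd³) = 8·214·14.1/(π·1.98³) = 24139.2/24.386 = 989.87 MPa
τ_max = K·τ₀ = 1.1962 × 989.87 = 1184.1 MPa

1180 MPa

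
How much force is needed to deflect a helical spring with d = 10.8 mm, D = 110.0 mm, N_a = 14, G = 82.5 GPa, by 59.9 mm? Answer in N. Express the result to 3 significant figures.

k = Gd⁴/(8D³N_a) = (82.5×10³)(10.8⁴)/(8·110.0³·14) = 7.5293 N/mm
F = k·δ = 7.5293 × 59.9 = 451 N

451 N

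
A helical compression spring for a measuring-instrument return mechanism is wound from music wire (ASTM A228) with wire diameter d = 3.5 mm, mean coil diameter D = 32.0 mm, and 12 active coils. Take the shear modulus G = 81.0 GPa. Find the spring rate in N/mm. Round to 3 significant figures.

3.86 N/mm

k = Gd⁴/(8D³N_a) = (81.0×10³ × 3.5⁴) / (8 × 32.0³ × 12)
  = 1.21551e+07 / 3.14573e+06 = 3.864 N/mm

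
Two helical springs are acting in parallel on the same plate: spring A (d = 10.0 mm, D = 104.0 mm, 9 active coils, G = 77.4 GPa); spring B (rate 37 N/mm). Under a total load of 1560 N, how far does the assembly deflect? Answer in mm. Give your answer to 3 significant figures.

k_A = Gd⁴/(8D³N_a) = (77.4×10³)(10.0⁴)/(8·104.0³·9) = 9.5567 N/mm
Parallel: k_eq = 9.5567 + 37 = 46.557 N/mm
δ = F/k_eq = 1560/46.557 = 33.508 mm

33.5 mm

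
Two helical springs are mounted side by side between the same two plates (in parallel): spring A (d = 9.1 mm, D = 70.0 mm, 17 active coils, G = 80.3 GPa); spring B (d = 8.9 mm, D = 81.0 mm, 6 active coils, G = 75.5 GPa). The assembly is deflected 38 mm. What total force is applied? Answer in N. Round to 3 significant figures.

1150 N

k_A = Gd⁴/(8D³N_a) = (80.3×10³)(9.1⁴)/(8·70.0³·17) = 11.805 N/mm
k_B = Gd⁴/(8D³N_a) = (75.5×10³)(8.9⁴)/(8·81.0³·6) = 18.57 N/mm
Parallel: k_eq = 11.805 + 18.57 = 30.374 N/mm
F = k_eq·δ = 30.374·38 = 1154.2 N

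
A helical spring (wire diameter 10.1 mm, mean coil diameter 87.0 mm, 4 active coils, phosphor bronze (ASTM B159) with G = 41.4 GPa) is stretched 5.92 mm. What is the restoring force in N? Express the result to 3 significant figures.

121 N

k = Gd⁴/(8D³N_a) = (41.4×10³)(10.1⁴)/(8·87.0³·4) = 20.445 N/mm
F = k·δ = 20.445 × 5.92 = 121.03 N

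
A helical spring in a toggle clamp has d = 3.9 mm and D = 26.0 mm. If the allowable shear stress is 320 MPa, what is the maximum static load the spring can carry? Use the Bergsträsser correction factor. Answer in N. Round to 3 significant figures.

C = D/d = 26.0/3.9 = 6.6667
K_B = (4C+2)/(4C−3) = 28.667/23.667 = 1.2113
τ_max = K·8FD/(πd³) → F_max = τ_allow·πd³/(8DK)
F_max = 320·π·3.9³/(8·26.0·1.2113) = 59634/251.94 = 236.7 N

237 N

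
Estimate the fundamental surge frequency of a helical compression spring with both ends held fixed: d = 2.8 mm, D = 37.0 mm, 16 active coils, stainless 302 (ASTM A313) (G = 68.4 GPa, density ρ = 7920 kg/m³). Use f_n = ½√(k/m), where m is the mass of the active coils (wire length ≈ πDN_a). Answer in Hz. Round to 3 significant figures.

k = Gd⁴/(8D³N_a) = (68.4×10³)(2.8⁴)/(8·37.0³·16) = 0.64844 N/mm = 648.44 N/m
Wire length L = πDN_a = π·37.0·16 = 1859.8 mm
m = ρ·(πd²/4)·L = 7920 × 6.1575×10⁻⁶ m² × 1.8598 m = 0.090699 kg
f_n = ½√(k/m) = 0.5·√(648.44/0.090699) = 0.5·√(7149.4) = 42.277 Hz

42.3 Hz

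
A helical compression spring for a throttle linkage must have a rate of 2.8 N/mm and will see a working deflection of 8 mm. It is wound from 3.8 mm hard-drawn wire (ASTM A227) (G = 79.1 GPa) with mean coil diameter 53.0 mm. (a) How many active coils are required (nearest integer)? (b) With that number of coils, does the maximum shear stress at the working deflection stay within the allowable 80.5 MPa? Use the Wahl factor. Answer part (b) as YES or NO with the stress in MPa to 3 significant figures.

(a) 5 coils; (b) YES, τ_max = 60.1 MPa

N_a = Gd⁴/(8D³k) = (79.1×10³)(3.8⁴)/(8·53.0³·2.8) = 4.946 → N_a = 5
Actual rate k = Gd⁴/(8D³·5) = 2.7696 N/mm
Working load F = kδ = 2.7696·8 = 22.157 N
C = 53.0/3.8 = 13.9474; K_W = (4C−1)/(4C−4)+0.615/C = 1.1020
τ_max = K_W·8FD/(πd³) = 1.1020·54.498 = 60.058 MPa
τ_max ≤ 80.5 MPa → acceptable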